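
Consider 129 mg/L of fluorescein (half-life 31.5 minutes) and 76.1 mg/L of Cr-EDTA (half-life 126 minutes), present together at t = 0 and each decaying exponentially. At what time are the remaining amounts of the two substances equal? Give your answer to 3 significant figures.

32.0 minutes

Set 129·(1/2)^(t/31.5) = 76.1·(1/2)^(t/126).
Taking log₂: log₂(129/76.1) = t·(1/31.5 − 1/126).
log₂(1.6951) = 0.7614; 1/31.5 − 1/126 = 0.02381.
t = 0.7614 / 0.02381 ≈ 31.979 minutes.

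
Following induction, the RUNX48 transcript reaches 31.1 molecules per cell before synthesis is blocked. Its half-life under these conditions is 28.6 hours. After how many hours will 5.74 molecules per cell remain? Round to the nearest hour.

70 hours

Fraction remaining = 5.74/31.1 ≈ 0.18457.
n = log₂(31.1/5.74) = ln(5.4181)/ln 2 ≈ 2.4378 half-lives.
t = n × t½ = 2.4378 × 28.6 ≈ 69.721 hours.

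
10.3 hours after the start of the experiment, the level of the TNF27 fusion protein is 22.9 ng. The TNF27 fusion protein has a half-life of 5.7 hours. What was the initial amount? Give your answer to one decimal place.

Number of half-lives elapsed: n = 10.3/5.7 ≈ 1.807.
A₀ = A × 2^n = 22.9 × 2^1.807 = 22.9 × 3.4992 ≈ 80.131 ng.

80.1 ng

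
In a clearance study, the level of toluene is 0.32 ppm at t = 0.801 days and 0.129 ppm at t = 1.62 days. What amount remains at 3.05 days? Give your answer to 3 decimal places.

0.026 ppm

Over Δt = 1.62 − 0.801 = 0.819 days, the level fell by a factor of 0.32/0.129 ≈ 2.4806.
n = log₂(2.4806) ≈ 1.3107 half-lives, so t½ = 0.819/1.3107 ≈ 0.62486 days.
From t = 1.62 to t = 3.05: 0.129 × (1/2)^((3.05−1.62)/0.62486) ≈ 0.026404 ppm.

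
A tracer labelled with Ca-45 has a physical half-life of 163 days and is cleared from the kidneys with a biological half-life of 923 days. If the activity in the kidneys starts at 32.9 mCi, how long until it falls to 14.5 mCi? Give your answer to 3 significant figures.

164 days

1/t_eff = 1/t_phys + 1/t_biol = 1/163 + 1/923 = 0.0072184 per day.
t_eff = 163 × 923 / (163 + 923) ≈ 138.53 days.
n = log₂(32.9/14.5) ≈ 1.182; t = 1.182 × 138.53 ≈ 163.75 days.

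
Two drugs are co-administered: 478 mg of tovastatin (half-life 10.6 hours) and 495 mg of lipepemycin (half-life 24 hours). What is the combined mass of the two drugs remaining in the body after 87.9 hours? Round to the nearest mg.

41 mg

tovastatin: 478 × (1/2)^(87.9/10.6) = 478 × (1/2)^8.2925 ≈ 1.5246 mg.
lipepemycin: 495 × (1/2)^(87.9/24) = 495 × (1/2)^3.6625 ≈ 39.092 mg.
Total = 1.5246 + 39.092 ≈ 40.616 mg.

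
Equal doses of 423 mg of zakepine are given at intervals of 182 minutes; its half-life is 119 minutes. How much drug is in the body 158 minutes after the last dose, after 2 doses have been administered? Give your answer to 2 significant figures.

230 mg

The 2 doses were given 340, 158 minutes ago.
Total = 423·(1/2)^(340/119) + 423·(1/2)^(158/119)
      = 58.379 + 168.52 ≈ 226.9 mg.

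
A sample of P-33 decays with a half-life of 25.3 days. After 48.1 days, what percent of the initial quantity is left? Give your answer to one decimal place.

26.8%

n = 48.1/25.3 ≈ 1.9012 half-lives.
Fraction remaining = (1/2)^1.9012 ≈ 0.26772, i.e. 26.772%.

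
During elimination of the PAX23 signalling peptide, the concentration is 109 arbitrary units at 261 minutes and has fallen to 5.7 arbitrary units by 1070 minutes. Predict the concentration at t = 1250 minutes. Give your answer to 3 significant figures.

Over Δt = 1070 − 261 = 809 minutes, the level fell by a factor of 109/5.7 ≈ 19.123.
n = log₂(19.123) ≈ 4.2572 half-lives, so t½ = 809/4.2572 ≈ 190.03 minutes.
From t = 1070 to t = 1250: 5.7 × (1/2)^((1250−1070)/190.03) ≈ 2.9562 arbitrary units.

2.96 arbitrary units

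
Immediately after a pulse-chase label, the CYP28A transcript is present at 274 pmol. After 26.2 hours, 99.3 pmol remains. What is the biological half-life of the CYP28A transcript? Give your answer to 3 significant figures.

A/A₀ = 99.3/274 ≈ 0.36241.
n = log₂(2.7593) ≈ 1.4643 half-lives elapsed in 26.2 hours.
t½ = 26.2/1.4643 ≈ 17.892 hours.

17.9 hours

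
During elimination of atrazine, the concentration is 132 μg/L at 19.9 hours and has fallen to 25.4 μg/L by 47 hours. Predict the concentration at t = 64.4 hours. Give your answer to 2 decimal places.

Over Δt = 47 − 19.9 = 27.1 hours, the level fell by a factor of 132/25.4 ≈ 5.1969.
n = log₂(5.1969) ≈ 2.3776 half-lives, so t½ = 27.1/2.3776 ≈ 11.398 hours.
From t = 47 to t = 64.4: 25.4 × (1/2)^((64.4−47)/11.398) ≈ 8.8162 μg/L.

8.82 μg/L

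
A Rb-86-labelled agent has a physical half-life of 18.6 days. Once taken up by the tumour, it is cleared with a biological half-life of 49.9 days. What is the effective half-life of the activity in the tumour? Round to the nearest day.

1/t_eff = 1/t_phys + 1/t_biol = 1/18.6 + 1/49.9 = 0.073804 per day.
t_eff = 18.6 × 49.9 / (18.6 + 49.9) ≈ 13.549 days.

14 days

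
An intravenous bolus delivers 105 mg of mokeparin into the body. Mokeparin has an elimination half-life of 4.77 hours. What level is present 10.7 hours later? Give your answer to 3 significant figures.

Number of half-lives: n = 10.7/4.77 ≈ 2.2432.
Remaining = 105 × (1/2)^2.2432 = 105 × 0.21122 ≈ 22.178 mg.

22.2 mg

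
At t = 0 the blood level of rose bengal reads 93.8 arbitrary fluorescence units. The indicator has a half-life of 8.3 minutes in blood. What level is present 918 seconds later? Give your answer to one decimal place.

Convert the elapsed time: 918 seconds = 15.3 minutes.
Number of half-lives: n = 15.3/8.3 ≈ 1.8434.
Remaining = 93.8 × (1/2)^1.8434 = 93.8 × 0.27867 ≈ 26.139 arbitrary fluorescence units.

26.1 arbitrary fluorescence units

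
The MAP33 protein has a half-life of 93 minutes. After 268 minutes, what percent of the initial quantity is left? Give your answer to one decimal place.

13.6%

n = 268/93 ≈ 2.8817 half-lives.
Fraction remaining = (1/2)^2.8817 ≈ 0.13568, i.e. 13.568%.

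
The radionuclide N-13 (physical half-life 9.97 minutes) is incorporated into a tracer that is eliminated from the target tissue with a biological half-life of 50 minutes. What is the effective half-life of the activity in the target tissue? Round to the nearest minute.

1/t_eff = 1/t_phys + 1/t_biol = 1/9.97 + 1/50 = 0.1203 per minute.
t_eff = 9.97 × 50 / (9.97 + 50) ≈ 8.3125 minutes.

8 minutes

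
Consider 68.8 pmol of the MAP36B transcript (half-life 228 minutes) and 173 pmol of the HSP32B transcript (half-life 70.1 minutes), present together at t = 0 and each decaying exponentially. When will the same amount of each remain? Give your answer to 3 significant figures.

135 minutes

Set 68.8·(1/2)^(t/228) = 173·(1/2)^(t/70.1).
Taking log₂: log₂(68.8/173) = t·(1/228 − 1/70.1).
log₂(0.39769) = -1.3303; 1/228 − 1/70.1 = -0.0098794.
t = -1.3303 / -0.0098794 ≈ 134.65 minutes.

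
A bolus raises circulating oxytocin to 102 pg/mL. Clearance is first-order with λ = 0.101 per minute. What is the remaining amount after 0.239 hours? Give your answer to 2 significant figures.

24 pg/mL

t½ = ln 2 / λ = 0.69315 / 0.101 ≈ 6.8628 minutes.
Convert the elapsed time: 0.239 hours = 14.34 minutes.
Number of half-lives: n = 14.34/6.8628 ≈ 2.0895.
Remaining = 102 × (1/2)^2.0895 = 102 × 0.23496 ≈ 23.966 pg/mL.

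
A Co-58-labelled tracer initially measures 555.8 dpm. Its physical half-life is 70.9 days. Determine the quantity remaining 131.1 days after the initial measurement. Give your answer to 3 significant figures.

154 dpm

Number of half-lives: n = 131.1/70.9 ≈ 1.8491.
Remaining = 555.8 × (1/2)^1.8491 = 555.8 × 0.27757 ≈ 154.27 dpm.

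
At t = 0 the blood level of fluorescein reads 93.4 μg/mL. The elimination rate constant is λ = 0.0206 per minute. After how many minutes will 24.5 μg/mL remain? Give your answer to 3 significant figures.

65.0 minutes

t½ = ln 2 / λ = 0.69315 / 0.0206 ≈ 33.648 minutes.
Fraction remaining = 24.5/93.4 ≈ 0.26231.
n = log₂(93.4/24.5) = ln(3.8122)/ln 2 ≈ 1.9306 half-lives.
t = n × t½ = 1.9306 × 33.648 ≈ 64.962 minutes.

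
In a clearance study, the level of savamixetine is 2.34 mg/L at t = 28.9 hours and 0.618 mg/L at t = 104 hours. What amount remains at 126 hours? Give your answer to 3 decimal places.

0.418 mg/L

Over Δt = 104 − 28.9 = 75.1 hours, the level fell by a factor of 2.34/0.618 ≈ 3.7864.
n = log₂(3.7864) ≈ 1.9208 half-lives, so t½ = 75.1/1.9208 ≈ 39.098 hours.
From t = 104 to t = 126: 0.618 × (1/2)^((126−104)/39.098) ≈ 0.41841 mg/L.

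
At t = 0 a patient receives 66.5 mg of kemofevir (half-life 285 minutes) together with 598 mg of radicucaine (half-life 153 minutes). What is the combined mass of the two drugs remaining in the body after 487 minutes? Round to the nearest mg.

86 mg

kemofevir: 66.5 × (1/2)^(487/285) = 66.5 × (1/2)^1.7088 ≈ 20.344 mg.
radicucaine: 598 × (1/2)^(487/153) = 598 × (1/2)^3.183 ≈ 65.845 mg.
Total = 20.344 + 65.845 ≈ 86.188 mg.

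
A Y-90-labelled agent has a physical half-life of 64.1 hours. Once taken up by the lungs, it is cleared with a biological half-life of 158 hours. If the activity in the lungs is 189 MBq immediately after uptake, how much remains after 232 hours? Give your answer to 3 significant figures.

5.56 MBq

1/t_eff = 1/t_phys + 1/t_biol = 1/64.1 + 1/158 = 0.02193 per hour.
t_eff = 64.1 × 158 / (64.1 + 158) ≈ 45.6 hours.
Remaining = 189 × (1/2)^(232/45.6) = 189 × (1/2)^5.0877 ≈ 5.5579 MBq.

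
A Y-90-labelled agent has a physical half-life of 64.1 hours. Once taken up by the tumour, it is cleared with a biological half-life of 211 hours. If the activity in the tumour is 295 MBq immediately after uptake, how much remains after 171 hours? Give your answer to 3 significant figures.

26.5 MBq

1/t_eff = 1/t_phys + 1/t_biol = 1/64.1 + 1/211 = 0.02034 per hour.
t_eff = 64.1 × 211 / (64.1 + 211) ≈ 49.164 hours.
Remaining = 295 × (1/2)^(171/49.164) = 295 × (1/2)^3.4781 ≈ 26.473 MBq.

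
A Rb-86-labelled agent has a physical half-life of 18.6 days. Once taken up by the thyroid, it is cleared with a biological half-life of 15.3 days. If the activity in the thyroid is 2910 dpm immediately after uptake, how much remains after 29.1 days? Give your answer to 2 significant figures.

260 dpm

1/t_eff = 1/t_phys + 1/t_biol = 1/18.6 + 1/15.3 = 0.11912 per day.
t_eff = 18.6 × 15.3 / (18.6 + 15.3) ≈ 8.3947 days.
Remaining = 2910 × (1/2)^(29.1/8.3947) = 2910 × (1/2)^3.4665 ≈ 263.26 dpm.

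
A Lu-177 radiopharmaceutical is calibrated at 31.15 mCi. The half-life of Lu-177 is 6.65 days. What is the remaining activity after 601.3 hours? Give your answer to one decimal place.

2.3 mCi

Convert the elapsed time: 601.3 hours = 25.0542 days.
Number of half-lives: n = 25.0542/6.65 ≈ 3.7675.
Remaining = 31.15 × (1/2)^3.7675 = 31.15 × 0.073427 ≈ 2.2873 mCi.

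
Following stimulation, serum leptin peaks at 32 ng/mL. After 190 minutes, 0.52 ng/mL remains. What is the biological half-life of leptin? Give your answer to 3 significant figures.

32.0 minutes

A/A₀ = 0.52/32 ≈ 0.01625.
n = log₂(61.538) ≈ 5.9434 half-lives elapsed in 190 minutes.
t½ = 190/5.9434 ≈ 31.968 minutes.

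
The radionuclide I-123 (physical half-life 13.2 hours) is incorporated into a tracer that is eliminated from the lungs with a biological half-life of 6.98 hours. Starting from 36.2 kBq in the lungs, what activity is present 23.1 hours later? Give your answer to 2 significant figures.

1/t_eff = 1/t_phys + 1/t_biol = 1/13.2 + 1/6.98 = 0.21902 per hour.
t_eff = 13.2 × 6.98 / (13.2 + 6.98) ≈ 4.5657 hours.
Remaining = 36.2 × (1/2)^(23.1/4.5657) = 36.2 × (1/2)^5.0595 ≈ 1.0856 kBq.

1.1 kBq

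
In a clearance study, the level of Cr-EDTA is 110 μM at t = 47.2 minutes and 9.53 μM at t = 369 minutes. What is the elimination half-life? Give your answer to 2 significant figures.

91 minutes

Over Δt = 369 − 47.2 = 321.8 minutes, the level fell by a factor of 110/9.53 ≈ 11.542.
n = log₂(11.542) ≈ 3.5289 half-lives, so t½ = 321.8/3.5289 ≈ 91.19 minutes.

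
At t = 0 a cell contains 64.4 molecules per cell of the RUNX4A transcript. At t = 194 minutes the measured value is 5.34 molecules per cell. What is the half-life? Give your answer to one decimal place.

54.0 minutes

A/A₀ = 5.34/64.4 ≈ 0.082919.
n = log₂(12.06) ≈ 3.5921 half-lives elapsed in 194 minutes.
t½ = 194/3.5921 ≈ 54.007 minutes.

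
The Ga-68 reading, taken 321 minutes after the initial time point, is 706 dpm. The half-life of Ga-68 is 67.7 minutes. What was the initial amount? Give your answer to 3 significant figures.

18900 dpm

Number of half-lives elapsed: n = 321/67.7 ≈ 4.7415.
A₀ = A × 2^n = 706 × 2^4.7415 = 706 × 26.751 ≈ 18886 dpm.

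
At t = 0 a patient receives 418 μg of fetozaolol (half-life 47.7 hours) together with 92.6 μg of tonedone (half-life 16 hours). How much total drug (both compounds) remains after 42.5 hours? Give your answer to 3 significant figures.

240 μg

fetozaolol: 418 × (1/2)^(42.5/47.7) = 418 × (1/2)^0.89099 ≈ 225.4 μg.
tonedone: 92.6 × (1/2)^(42.5/16) = 92.6 × (1/2)^2.6562 ≈ 14.689 μg.
Total = 225.4 + 14.689 ≈ 240.09 μg.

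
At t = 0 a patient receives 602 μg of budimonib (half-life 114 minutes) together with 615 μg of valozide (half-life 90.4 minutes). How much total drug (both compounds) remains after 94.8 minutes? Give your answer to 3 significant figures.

budimonib: 602 × (1/2)^(94.8/114) = 602 × (1/2)^0.83158 ≈ 338.27 μg.
valozide: 615 × (1/2)^(94.8/90.4) = 615 × (1/2)^1.0487 ≈ 297.3 μg.
Total = 338.27 + 297.3 ≈ 635.57 μg.

636 μg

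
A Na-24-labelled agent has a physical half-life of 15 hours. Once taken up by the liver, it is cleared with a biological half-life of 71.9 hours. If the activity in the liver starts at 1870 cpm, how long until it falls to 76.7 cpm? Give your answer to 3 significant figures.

1/t_eff = 1/t_phys + 1/t_biol = 1/15 + 1/71.9 = 0.080575 per hour.
t_eff = 15 × 71.9 / (15 + 71.9) ≈ 12.411 hours.
n = log₂(1870/76.7) ≈ 4.6077; t = 4.6077 × 12.411 ≈ 57.185 hours.

57.2 hours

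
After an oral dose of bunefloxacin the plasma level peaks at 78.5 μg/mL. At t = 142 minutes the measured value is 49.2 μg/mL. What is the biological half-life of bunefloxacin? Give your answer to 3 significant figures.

211 minutes

A/A₀ = 49.2/78.5 ≈ 0.62675.
n = log₂(1.5955) ≈ 0.67403 half-lives elapsed in 142 minutes.
t½ = 142/0.67403 ≈ 210.67 minutes.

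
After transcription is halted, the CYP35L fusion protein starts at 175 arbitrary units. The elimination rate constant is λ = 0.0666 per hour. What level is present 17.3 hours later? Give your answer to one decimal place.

55.3 arbitrary units

t½ = ln 2 / λ = 0.69315 / 0.0666 ≈ 10.408 hours.
Number of half-lives: n = 17.3/10.408 ≈ 1.6622.
Remaining = 175 × (1/2)^1.6622 = 175 × 0.31595 ≈ 55.291 arbitrary units.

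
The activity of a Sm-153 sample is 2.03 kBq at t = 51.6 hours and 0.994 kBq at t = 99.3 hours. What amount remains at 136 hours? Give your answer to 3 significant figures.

0.574 kBq

Over Δt = 99.3 − 51.6 = 47.7 hours, the level fell by a factor of 2.03/0.994 ≈ 2.0423.
n = log₂(2.0423) ≈ 1.0302 half-lives, so t½ = 47.7/1.0302 ≈ 46.303 hours.
From t = 99.3 to t = 136: 0.994 × (1/2)^((136−99.3)/46.303) ≈ 0.57384 kBq.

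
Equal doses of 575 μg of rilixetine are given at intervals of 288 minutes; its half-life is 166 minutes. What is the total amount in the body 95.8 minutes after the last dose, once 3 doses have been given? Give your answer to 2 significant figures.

540 μg

The 3 doses were given 671.8, 383.8, 95.8 minutes ago.
Total = 575·(1/2)^(671.8/166) + 575·(1/2)^(383.8/166) + 575·(1/2)^(95.8/166)
      = 34.786 + 115.79 + 385.43 ≈ 536 μg.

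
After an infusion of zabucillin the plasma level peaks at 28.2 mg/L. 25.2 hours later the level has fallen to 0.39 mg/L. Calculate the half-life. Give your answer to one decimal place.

4.1 hours

A/A₀ = 0.39/28.2 ≈ 0.01383.
n = log₂(72.308) ≈ 6.1761 half-lives elapsed in 25.2 hours.
t½ = 25.2/6.1761 ≈ 4.0803 hours.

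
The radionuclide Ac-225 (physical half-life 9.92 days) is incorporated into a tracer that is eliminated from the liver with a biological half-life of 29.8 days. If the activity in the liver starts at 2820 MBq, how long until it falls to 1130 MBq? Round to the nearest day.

10 days

1/t_eff = 1/t_phys + 1/t_biol = 1/9.92 + 1/29.8 = 0.13436 per day.
t_eff = 9.92 × 29.8 / (9.92 + 29.8) ≈ 7.4425 days.
n = log₂(2820/1130) ≈ 1.3194; t = 1.3194 × 7.4425 ≈ 9.8194 days.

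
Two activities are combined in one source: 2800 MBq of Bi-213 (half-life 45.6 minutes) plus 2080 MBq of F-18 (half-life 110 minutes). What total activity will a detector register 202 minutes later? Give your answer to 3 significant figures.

Bi-213: 2800 × (1/2)^(202/45.6) = 2800 × (1/2)^4.4298 ≈ 129.91 MBq.
F-18: 2080 × (1/2)^(202/110) = 2080 × (1/2)^1.8364 ≈ 582.46 MBq.
Total = 129.91 + 582.46 ≈ 712.37 MBq.

712 MBq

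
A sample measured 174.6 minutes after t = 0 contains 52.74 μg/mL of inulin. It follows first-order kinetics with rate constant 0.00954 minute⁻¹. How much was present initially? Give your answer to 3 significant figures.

279 μg/mL

t½ = ln 2 / λ = 0.69315 / 0.00954 ≈ 72.657 minutes.
Number of half-lives elapsed: n = 174.6/72.657 ≈ 2.4031.
A₀ = A × 2^n = 52.74 × 2^2.4031 = 52.74 × 5.2893 ≈ 278.96 μg/mL.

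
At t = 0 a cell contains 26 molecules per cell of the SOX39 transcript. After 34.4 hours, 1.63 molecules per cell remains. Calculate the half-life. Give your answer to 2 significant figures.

A/A₀ = 1.63/26 ≈ 0.062692.
n = log₂(15.951) ≈ 3.9956 half-lives elapsed in 34.4 hours.
t½ = 34.4/3.9956 ≈ 8.6095 hours.

8.6 hours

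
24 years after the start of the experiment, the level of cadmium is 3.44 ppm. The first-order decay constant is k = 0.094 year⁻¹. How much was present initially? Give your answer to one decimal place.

t½ = ln 2 / k = 0.69315 / 0.094 ≈ 7.3739 years.
Number of half-lives elapsed: n = 24/7.3739 ≈ 3.2547.
A₀ = A × 2^n = 3.44 × 2^3.2547 = 3.44 × 9.5448 ≈ 32.834 ppm.

32.8 ppm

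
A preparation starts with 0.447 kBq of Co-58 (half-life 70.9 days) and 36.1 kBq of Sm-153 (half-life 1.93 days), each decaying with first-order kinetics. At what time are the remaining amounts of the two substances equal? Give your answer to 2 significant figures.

Set 0.447·(1/2)^(t/70.9) = 36.1·(1/2)^(t/1.93).
Taking log₂: log₂(0.447/36.1) = t·(1/70.9 − 1/1.93).
log₂(0.012382) = -6.3356; 1/70.9 − 1/1.93 = -0.50403.
t = -6.3356 / -0.50403 ≈ 12.57 days.

13 days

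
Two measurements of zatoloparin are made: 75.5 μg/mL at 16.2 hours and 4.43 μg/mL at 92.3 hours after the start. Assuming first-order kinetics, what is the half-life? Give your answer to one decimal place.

Over Δt = 92.3 − 16.2 = 76.1 hours, the level fell by a factor of 75.5/4.43 ≈ 17.043.
n = log₂(17.043) ≈ 4.0911 half-lives, so t½ = 76.1/4.0911 ≈ 18.601 hours.

18.6 hours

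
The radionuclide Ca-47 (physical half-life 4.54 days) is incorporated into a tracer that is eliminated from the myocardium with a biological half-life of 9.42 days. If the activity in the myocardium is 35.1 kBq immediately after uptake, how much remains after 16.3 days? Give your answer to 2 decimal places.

1/t_eff = 1/t_phys + 1/t_biol = 1/4.54 + 1/9.42 = 0.32642 per day.
t_eff = 4.54 × 9.42 / (4.54 + 9.42) ≈ 3.0635 days.
Remaining = 35.1 × (1/2)^(16.3/3.0635) = 35.1 × (1/2)^5.3207 ≈ 0.87827 kBq.

0.88 kBq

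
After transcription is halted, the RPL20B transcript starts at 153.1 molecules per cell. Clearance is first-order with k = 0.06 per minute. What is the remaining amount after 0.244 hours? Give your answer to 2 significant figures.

64 molecules per cell

t½ = ln 2 / k = 0.69315 / 0.06 ≈ 11.552 minutes.
Convert the elapsed time: 0.244 hours = 14.64 minutes.
Number of half-lives: n = 14.64/11.552 ≈ 1.2673.
Remaining = 153.1 × (1/2)^1.2673 = 153.1 × 0.41545 ≈ 63.605 molecules per cell.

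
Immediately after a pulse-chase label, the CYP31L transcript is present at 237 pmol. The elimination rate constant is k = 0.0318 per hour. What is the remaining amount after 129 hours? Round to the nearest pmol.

t½ = ln 2 / k = 0.69315 / 0.0318 ≈ 21.797 hours.
Number of half-lives: n = 129/21.797 ≈ 5.9182.
Remaining = 237 × (1/2)^5.9182 = 237 × 0.016536 ≈ 3.9191 pmol.

4 pmol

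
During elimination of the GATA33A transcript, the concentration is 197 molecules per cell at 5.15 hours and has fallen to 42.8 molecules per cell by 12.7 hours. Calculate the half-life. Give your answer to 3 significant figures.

Over Δt = 12.7 − 5.15 = 7.55 hours, the level fell by a factor of 197/42.8 ≈ 4.6028.
n = log₂(4.6028) ≈ 2.2025 half-lives, so t½ = 7.55/2.2025 ≈ 3.4279 hours.

3.43 hours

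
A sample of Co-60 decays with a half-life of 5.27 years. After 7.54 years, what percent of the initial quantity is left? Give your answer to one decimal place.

37.1%

n = 7.54/5.27 ≈ 1.4307 half-lives.
Fraction remaining = (1/2)^1.4307 ≈ 0.37094, i.e. 37.094%.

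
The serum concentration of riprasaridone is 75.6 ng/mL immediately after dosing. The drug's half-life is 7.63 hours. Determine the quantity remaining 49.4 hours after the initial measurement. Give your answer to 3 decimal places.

Number of half-lives: n = 49.4/7.63 ≈ 6.4744.
Remaining = 75.6 × (1/2)^6.4744 = 75.6 × 0.011246 ≈ 0.8502 ng/mL.

0.850 ng/mL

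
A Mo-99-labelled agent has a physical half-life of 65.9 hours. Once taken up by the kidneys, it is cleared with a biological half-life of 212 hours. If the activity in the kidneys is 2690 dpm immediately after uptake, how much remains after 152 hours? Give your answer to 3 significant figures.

331 dpm

1/t_eff = 1/t_phys + 1/t_biol = 1/65.9 + 1/212 = 0.019891 per hour.
t_eff = 65.9 × 212 / (65.9 + 212) ≈ 50.273 hours.
Remaining = 2690 × (1/2)^(152/50.273) = 2690 × (1/2)^3.0235 ≈ 330.82 dpm.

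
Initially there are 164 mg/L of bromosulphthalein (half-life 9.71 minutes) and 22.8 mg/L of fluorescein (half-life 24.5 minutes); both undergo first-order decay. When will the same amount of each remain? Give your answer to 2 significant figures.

Set 164·(1/2)^(t/9.71) = 22.8·(1/2)^(t/24.5).
Taking log₂: log₂(164/22.8) = t·(1/9.71 − 1/24.5).
log₂(7.193) = 2.8466; 1/9.71 − 1/24.5 = 0.06217.
t = 2.8466 / 0.06217 ≈ 45.787 minutes.

46 minutes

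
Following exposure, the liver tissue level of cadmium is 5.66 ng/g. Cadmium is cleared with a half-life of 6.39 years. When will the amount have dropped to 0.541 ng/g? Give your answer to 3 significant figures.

21.6 years

Fraction remaining = 0.541/5.66 ≈ 0.095583.
n = log₂(5.66/0.541) = ln(10.462)/ln 2 ≈ 3.3871 half-lives.
t = n × t½ = 3.3871 × 6.39 ≈ 21.644 years.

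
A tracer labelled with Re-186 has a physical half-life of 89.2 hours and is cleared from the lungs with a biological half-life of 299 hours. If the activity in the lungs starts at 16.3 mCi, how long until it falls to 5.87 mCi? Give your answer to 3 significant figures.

1/t_eff = 1/t_phys + 1/t_biol = 1/89.2 + 1/299 = 0.014555 per hour.
t_eff = 89.2 × 299 / (89.2 + 299) ≈ 68.704 hours.
n = log₂(16.3/5.87) ≈ 1.4734; t = 1.4734 × 68.704 ≈ 101.23 hours.

101 hours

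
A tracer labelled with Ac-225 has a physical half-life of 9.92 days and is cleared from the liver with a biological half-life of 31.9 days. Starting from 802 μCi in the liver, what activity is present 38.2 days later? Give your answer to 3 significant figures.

1/t_eff = 1/t_phys + 1/t_biol = 1/9.92 + 1/31.9 = 0.13215 per day.
t_eff = 9.92 × 31.9 / (9.92 + 31.9) ≈ 7.5669 days.
Remaining = 802 × (1/2)^(38.2/7.5669) = 802 × (1/2)^5.0483 ≈ 24.237 μCi.

24.2 μCi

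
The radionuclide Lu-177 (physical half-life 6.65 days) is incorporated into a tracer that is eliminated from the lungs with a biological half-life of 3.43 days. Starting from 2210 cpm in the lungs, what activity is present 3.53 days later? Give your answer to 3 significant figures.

1/t_eff = 1/t_phys + 1/t_biol = 1/6.65 + 1/3.43 = 0.44192 per day.
t_eff = 6.65 × 3.43 / (6.65 + 3.43) ≈ 2.2628 days.
Remaining = 2210 × (1/2)^(3.53/2.2628) = 2210 × (1/2)^1.56 ≈ 749.53 cpm.

750 cpm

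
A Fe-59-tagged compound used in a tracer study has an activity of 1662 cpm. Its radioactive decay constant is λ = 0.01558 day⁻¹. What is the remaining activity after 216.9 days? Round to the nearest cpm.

57 cpm

t½ = ln 2 / λ = 0.69315 / 0.01558 ≈ 44.49 days.
Number of half-lives: n = 216.9/44.49 ≈ 4.8753.
Remaining = 1662 × (1/2)^4.8753 = 1662 × 0.034071 ≈ 56.626 cpm.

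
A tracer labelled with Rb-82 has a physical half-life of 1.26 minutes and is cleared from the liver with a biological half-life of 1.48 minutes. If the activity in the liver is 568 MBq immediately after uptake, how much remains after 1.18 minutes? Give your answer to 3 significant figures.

171 MBq

1/t_eff = 1/t_phys + 1/t_biol = 1/1.26 + 1/1.48 = 1.4693 per minute.
t_eff = 1.26 × 1.48 / (1.26 + 1.48) ≈ 0.68058 minutes.
Remaining = 568 × (1/2)^(1.18/0.68058) = 568 × (1/2)^1.7338 ≈ 170.77 MBq.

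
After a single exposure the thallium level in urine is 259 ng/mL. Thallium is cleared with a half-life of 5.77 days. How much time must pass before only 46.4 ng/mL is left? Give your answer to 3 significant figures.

14.3 days

Fraction remaining = 46.4/259 ≈ 0.17915.
n = log₂(259/46.4) = ln(5.5819)/ln 2 ≈ 2.4808 half-lives.
t = n × t½ = 2.4808 × 5.77 ≈ 14.314 days.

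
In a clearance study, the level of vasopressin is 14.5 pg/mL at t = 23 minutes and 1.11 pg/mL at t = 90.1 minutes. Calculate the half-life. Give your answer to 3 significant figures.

Over Δt = 90.1 − 23 = 67.1 minutes, the level fell by a factor of 14.5/1.11 ≈ 13.063.
n = log₂(13.063) ≈ 3.7074 half-lives, so t½ = 67.1/3.7074 ≈ 18.099 minutes.

18.1 minutes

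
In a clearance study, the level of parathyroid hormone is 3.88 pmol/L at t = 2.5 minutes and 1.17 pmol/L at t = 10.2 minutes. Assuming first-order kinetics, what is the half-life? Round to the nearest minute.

Over Δt = 10.2 − 2.5 = 7.7 minutes, the level fell by a factor of 3.88/1.17 ≈ 3.3162.
n = log₂(3.3162) ≈ 1.7295 half-lives, so t½ = 7.7/1.7295 ≈ 4.452 minutes.

4 minutes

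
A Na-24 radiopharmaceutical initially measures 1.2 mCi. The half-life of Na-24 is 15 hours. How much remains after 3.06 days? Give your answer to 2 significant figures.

0.040 mCi

Convert the elapsed time: 3.06 days = 73.44 hours.
Number of half-lives: n = 73.44/15 ≈ 4.896.
Remaining = 1.2 × (1/2)^4.896 = 1.2 × 0.033586 ≈ 0.040303 mCi.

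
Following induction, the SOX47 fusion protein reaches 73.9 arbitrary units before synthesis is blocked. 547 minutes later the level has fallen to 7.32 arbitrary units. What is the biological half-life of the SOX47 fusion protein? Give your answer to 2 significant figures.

160 minutes

A/A₀ = 7.32/73.9 ≈ 0.099053.
n = log₂(10.096) ≈ 3.3357 half-lives elapsed in 547 minutes.
t½ = 547/3.3357 ≈ 163.99 minutes.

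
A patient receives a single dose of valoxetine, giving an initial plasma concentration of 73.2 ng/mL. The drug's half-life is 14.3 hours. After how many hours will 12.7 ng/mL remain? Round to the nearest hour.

36 hours

Fraction remaining = 12.7/73.2 ≈ 0.1735.
n = log₂(73.2/12.7) = ln(5.7638)/ln 2 ≈ 2.527 half-lives.
t = n × t½ = 2.527 × 14.3 ≈ 36.136 hours.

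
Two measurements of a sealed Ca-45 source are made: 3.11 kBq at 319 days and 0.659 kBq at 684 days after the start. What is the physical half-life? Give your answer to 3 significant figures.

Over Δt = 684 − 319 = 365 days, the level fell by a factor of 3.11/0.659 ≈ 4.7193.
n = log₂(4.7193) ≈ 2.2386 half-lives, so t½ = 365/2.2386 ≈ 163.05 days.

163 days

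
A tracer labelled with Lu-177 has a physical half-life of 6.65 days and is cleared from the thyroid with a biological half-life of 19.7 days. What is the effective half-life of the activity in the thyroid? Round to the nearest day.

5 days

1/t_eff = 1/t_phys + 1/t_biol = 1/6.65 + 1/19.7 = 0.20114 per day.
t_eff = 6.65 × 19.7 / (6.65 + 19.7) ≈ 4.9717 days.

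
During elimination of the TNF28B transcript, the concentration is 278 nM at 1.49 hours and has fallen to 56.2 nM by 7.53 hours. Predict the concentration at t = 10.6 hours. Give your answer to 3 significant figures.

Over Δt = 7.53 − 1.49 = 6.04 hours, the level fell by a factor of 278/56.2 ≈ 4.9466.
n = log₂(4.9466) ≈ 2.3064 half-lives, so t½ = 6.04/2.3064 ≈ 2.6188 hours.
From t = 7.53 to t = 10.6: 56.2 × (1/2)^((10.6−7.53)/2.6188) ≈ 24.936 nM.

24.9 nM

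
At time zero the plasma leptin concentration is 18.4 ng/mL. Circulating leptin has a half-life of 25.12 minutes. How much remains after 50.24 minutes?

Elapsed time is 2 half-lives (50.24/25.12).
Each half-life halves the amount: 18.4 × (1/2)^2 = 18.4/4 = 4.6 ng/mL.

4.6 ng/mL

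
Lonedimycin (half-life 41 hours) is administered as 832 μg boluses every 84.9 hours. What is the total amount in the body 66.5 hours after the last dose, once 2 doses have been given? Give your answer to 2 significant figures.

330 μg

The 2 doses were given 151.4, 66.5 hours ago.
Total = 832·(1/2)^(151.4/41) + 832·(1/2)^(66.5/41)
      = 64.345 + 270.31 ≈ 334.66 μg.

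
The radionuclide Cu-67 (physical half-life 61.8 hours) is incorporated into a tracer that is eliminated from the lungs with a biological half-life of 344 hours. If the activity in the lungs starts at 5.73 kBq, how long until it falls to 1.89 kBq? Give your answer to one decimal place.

83.8 hours

1/t_eff = 1/t_phys + 1/t_biol = 1/61.8 + 1/344 = 0.019088 per hour.
t_eff = 61.8 × 344 / (61.8 + 344) ≈ 52.388 hours.
n = log₂(5.73/1.89) ≈ 1.6001; t = 1.6001 × 52.388 ≈ 83.829 hours.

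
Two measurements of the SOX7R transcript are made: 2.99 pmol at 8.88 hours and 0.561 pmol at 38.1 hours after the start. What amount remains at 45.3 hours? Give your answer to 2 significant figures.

Over Δt = 38.1 − 8.88 = 29.22 hours, the level fell by a factor of 2.99/0.561 ≈ 5.3298.
n = log₂(5.3298) ≈ 2.4141 half-lives, so t½ = 29.22/2.4141 ≈ 12.104 hours.
From t = 38.1 to t = 45.3: 0.561 × (1/2)^((45.3−38.1)/12.104) ≈ 0.37145 pmol.

0.37 pmol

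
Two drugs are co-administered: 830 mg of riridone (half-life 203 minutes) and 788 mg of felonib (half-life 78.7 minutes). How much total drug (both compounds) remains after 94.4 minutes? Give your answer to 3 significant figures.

944 mg

riridone: 830 × (1/2)^(94.4/203) = 830 × (1/2)^0.46502 ≈ 601.3 mg.
felonib: 788 × (1/2)^(94.4/78.7) = 788 × (1/2)^1.1995 ≈ 343.12 mg.
Total = 601.3 + 343.12 ≈ 944.42 mg.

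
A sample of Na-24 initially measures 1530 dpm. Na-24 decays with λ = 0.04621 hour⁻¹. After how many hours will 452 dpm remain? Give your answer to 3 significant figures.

26.4 hours

t½ = ln 2 / λ = 0.69315 / 0.04621 ≈ 15 hours.
Fraction remaining = 452/1530 ≈ 0.29542.
n = log₂(1530/452) = ln(3.385)/ln 2 ≈ 1.7591 half-lives.
t = n × t½ = 1.7591 × 15 ≈ 26.387 hours.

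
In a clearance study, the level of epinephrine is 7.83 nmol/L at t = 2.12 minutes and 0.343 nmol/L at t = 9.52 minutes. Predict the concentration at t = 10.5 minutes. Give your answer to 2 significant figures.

0.23 nmol/L

Over Δt = 9.52 − 2.12 = 7.4 minutes, the level fell by a factor of 7.83/0.343 ≈ 22.828.
n = log₂(22.828) ≈ 4.5127 half-lives, so t½ = 7.4/4.5127 ≈ 1.6398 minutes.
From t = 9.52 to t = 10.5: 0.343 × (1/2)^((10.5−9.52)/1.6398) ≈ 0.22667 nmol/L.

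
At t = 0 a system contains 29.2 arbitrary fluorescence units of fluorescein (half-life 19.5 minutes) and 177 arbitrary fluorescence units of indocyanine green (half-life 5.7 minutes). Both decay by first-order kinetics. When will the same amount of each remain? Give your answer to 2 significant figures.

Set 29.2·(1/2)^(t/19.5) = 177·(1/2)^(t/5.7).
Taking log₂: log₂(29.2/177) = t·(1/19.5 − 1/5.7).
log₂(0.16497) = -2.5997; 1/19.5 − 1/5.7 = -0.12416.
t = -2.5997 / -0.12416 ≈ 20.939 minutes.

21 minutes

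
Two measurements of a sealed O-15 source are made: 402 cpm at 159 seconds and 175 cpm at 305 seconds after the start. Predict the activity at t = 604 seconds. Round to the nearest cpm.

Over Δt = 305 − 159 = 146 seconds, the level fell by a factor of 402/175 ≈ 2.2971.
n = log₂(2.2971) ≈ 1.1998 half-lives, so t½ = 146/1.1998 ≈ 121.68 seconds.
From t = 305 to t = 604: 175 × (1/2)^((604−305)/121.68) ≈ 31.867 cpm.

32 cpm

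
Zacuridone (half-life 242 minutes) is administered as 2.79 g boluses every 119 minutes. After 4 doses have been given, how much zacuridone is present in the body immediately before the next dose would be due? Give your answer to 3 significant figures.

The 4 doses were given 476, 357, 238, 119 minutes ago.
Total = 2.79·(1/2)^(476/242) + 2.79·(1/2)^(357/242) + 2.79·(1/2)^(238/242) + 2.79·(1/2)^(119/242)
      = 0.71367 + 1.0035 + 1.4111 + 1.9842 ≈ 5.1124 g.

5.11 g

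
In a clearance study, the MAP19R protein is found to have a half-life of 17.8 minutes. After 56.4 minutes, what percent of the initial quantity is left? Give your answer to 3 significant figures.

11.1%

n = 56.4/17.8 ≈ 3.1685 half-lives.
Fraction remaining = (1/2)^3.1685 ≈ 0.11122, i.e. 11.122%.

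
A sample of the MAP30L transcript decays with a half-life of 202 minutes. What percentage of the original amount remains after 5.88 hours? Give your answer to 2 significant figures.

30%

5.88 hours = 352.8 minutes.
n = 352.8/202 ≈ 1.7465 half-lives.
Fraction remaining = (1/2)^1.7465 ≈ 0.29802, i.e. 29.802%.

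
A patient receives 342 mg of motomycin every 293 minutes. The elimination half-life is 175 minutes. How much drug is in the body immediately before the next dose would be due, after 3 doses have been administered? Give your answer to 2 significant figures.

The 3 doses were given 879, 586, 293 minutes ago.
Total = 342·(1/2)^(879/175) + 342·(1/2)^(586/175) + 342·(1/2)^(293/175)
      = 10.52 + 33.574 + 107.16 ≈ 151.25 mg.

150 mg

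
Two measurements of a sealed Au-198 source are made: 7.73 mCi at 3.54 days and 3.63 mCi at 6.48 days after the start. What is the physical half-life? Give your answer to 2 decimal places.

Over Δt = 6.48 − 3.54 = 2.94 days, the level fell by a factor of 7.73/3.63 ≈ 2.1295.
n = log₂(2.1295) ≈ 1.0905 half-lives, so t½ = 2.94/1.0905 ≈ 2.696 days.

2.70 days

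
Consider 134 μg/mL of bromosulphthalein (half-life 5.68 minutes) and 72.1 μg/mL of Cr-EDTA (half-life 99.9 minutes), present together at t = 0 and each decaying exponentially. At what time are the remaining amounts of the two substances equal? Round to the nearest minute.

Set 134·(1/2)^(t/5.68) = 72.1·(1/2)^(t/99.9).
Taking log₂: log₂(134/72.1) = t·(1/5.68 − 1/99.9).
log₂(1.8585) = 0.89416; 1/5.68 − 1/99.9 = 0.16605.
t = 0.89416 / 0.16605 ≈ 5.385 minutes.

5 minutes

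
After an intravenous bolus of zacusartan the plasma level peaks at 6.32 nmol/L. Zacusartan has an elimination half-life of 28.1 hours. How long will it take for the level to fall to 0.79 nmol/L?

84.3 hours

0.79/6.32 = 1/8, so 3 half-lives have elapsed.
t = 3 × 28.1 = 84.3 hours.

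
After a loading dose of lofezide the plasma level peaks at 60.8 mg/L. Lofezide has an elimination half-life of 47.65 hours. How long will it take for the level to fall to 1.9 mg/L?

238.25 hours

1.9/60.8 = 1/32, so 5 half-lives have elapsed.
t = 5 × 47.65 = 238.25 hours.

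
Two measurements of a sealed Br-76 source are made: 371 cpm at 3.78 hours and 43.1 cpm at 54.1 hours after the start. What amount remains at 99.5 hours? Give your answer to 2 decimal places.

Over Δt = 54.1 − 3.78 = 50.32 hours, the level fell by a factor of 371/43.1 ≈ 8.6079.
n = log₂(8.6079) ≈ 3.1057 half-lives, so t½ = 50.32/3.1057 ≈ 16.203 hours.
From t = 54.1 to t = 99.5: 43.1 × (1/2)^((99.5−54.1)/16.203) ≈ 6.18 cpm.

6.18 cpm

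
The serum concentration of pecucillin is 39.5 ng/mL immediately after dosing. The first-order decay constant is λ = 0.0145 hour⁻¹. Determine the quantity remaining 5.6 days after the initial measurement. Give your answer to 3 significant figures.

5.63 ng/mL

t½ = ln 2 / λ = 0.69315 / 0.0145 ≈ 47.803 hours.
Convert the elapsed time: 5.6 days = 134.4 hours.
Number of half-lives: n = 134.4/47.803 ≈ 2.8115.
Remaining = 39.5 × (1/2)^2.8115 = 39.5 × 0.14244 ≈ 5.6266 ng/mL.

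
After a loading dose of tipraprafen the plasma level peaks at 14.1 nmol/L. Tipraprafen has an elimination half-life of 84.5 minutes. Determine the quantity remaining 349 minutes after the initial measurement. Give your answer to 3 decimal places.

Number of half-lives: n = 349/84.5 ≈ 4.1302.
Remaining = 14.1 × (1/2)^4.1302 = 14.1 × 0.057107 ≈ 0.80521 nmol/L.

0.805 nmol/L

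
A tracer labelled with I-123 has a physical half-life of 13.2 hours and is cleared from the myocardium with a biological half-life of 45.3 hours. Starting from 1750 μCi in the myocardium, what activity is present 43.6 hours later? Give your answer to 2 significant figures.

1/t_eff = 1/t_phys + 1/t_biol = 1/13.2 + 1/45.3 = 0.097833 per hour.
t_eff = 13.2 × 45.3 / (13.2 + 45.3) ≈ 10.222 hours.
Remaining = 1750 × (1/2)^(43.6/10.222) = 1750 × (1/2)^4.2655 ≈ 90.99 μCi.

91 μCi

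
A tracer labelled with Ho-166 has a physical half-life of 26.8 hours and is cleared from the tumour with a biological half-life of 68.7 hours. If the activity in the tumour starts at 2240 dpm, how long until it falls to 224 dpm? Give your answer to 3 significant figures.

64.0 hours

1/t_eff = 1/t_phys + 1/t_biol = 1/26.8 + 1/68.7 = 0.051869 per hour.
t_eff = 26.8 × 68.7 / (26.8 + 68.7) ≈ 19.279 hours.
n = log₂(2240/224) ≈ 3.3219; t = 3.3219 × 19.279 ≈ 64.044 hours.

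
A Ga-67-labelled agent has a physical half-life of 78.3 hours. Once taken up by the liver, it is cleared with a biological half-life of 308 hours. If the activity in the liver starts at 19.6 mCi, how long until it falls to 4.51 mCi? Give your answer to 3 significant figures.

132 hours

1/t_eff = 1/t_phys + 1/t_biol = 1/78.3 + 1/308 = 0.016018 per hour.
t_eff = 78.3 × 308 / (78.3 + 308) ≈ 62.429 hours.
n = log₂(19.6/4.51) ≈ 2.1197; t = 2.1197 × 62.429 ≈ 132.33 hours.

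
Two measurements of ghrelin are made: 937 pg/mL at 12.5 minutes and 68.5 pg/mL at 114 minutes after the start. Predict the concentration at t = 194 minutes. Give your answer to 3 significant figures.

Over Δt = 114 − 12.5 = 101.5 minutes, the level fell by a factor of 937/68.5 ≈ 13.679.
n = log₂(13.679) ≈ 3.7739 half-lives, so t½ = 101.5/3.7739 ≈ 26.895 minutes.
From t = 114 to t = 194: 68.5 × (1/2)^((194−114)/26.895) ≈ 8.7153 pg/mL.

8.72 pg/mL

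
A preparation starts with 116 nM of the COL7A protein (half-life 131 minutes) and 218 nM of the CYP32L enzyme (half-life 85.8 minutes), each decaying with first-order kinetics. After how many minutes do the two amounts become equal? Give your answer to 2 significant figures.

Set 116·(1/2)^(t/131) = 218·(1/2)^(t/85.8).
Taking log₂: log₂(116/218) = t·(1/131 − 1/85.8).
log₂(0.53211) = -0.9102; 1/131 − 1/85.8 = -0.0040214.
t = -0.9102 / -0.0040214 ≈ 226.34 minutes.

230 minutes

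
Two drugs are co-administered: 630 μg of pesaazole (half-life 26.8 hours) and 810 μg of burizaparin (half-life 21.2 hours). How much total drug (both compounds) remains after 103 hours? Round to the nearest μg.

pesaazole: 630 × (1/2)^(103/26.8) = 630 × (1/2)^3.8433 ≈ 43.893 μg.
burizaparin: 810 × (1/2)^(103/21.2) = 810 × (1/2)^4.8585 ≈ 27.921 μg.
Total = 43.893 + 27.921 ≈ 71.814 μg.

72 μg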